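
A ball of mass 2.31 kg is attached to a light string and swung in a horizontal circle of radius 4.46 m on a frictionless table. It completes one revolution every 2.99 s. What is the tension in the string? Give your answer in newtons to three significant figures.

45.5 N

v = 2πr/T = 2π × 4.46/2.99 = 9.372 m/s.
The tension is the only horizontal force, so it supplies the full centripetal force: T = m v²/r = 2.31 × (9.372)²/4.46 = 2.31 × 87.84/4.46 = 45.50 N.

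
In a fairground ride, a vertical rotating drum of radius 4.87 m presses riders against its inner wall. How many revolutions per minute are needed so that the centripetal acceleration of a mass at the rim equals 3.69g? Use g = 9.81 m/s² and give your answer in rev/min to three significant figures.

Require ω²r = 3.69g, so ω = √(3.69 × 9.81/4.87) = 2.726 rad/s.
In rev/min: ω × 60/(2π) = 2.726 × 60/(2π) = 26.03 rev/min.

26.0 rev/min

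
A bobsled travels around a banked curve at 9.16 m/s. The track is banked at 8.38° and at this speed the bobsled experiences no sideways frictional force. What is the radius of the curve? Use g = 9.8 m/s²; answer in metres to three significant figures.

58.1 m

Frictionless banking: tanθ = v²/(rg), so r = v²/(g tanθ).
r = (9.16)²/(9.8 × tan 8.38°) = 83.91/(9.8 × 0.1473) = 83.91/1.444 = 58.12 m.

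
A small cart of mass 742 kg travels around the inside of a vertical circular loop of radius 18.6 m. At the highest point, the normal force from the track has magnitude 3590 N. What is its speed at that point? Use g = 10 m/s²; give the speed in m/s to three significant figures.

At the top, N + mg = mv²/r, so v = √(r(N/m + g)) = √(18.6 × (3590/742 + 10.0)) = √(18.6 × 14.84) = √276.0 = 16.61 m/s.

16.6 m/s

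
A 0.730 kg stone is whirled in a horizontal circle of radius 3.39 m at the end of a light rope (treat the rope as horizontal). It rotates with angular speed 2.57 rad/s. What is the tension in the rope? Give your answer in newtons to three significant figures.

16.3 N

v = ωr = 2.57 × 3.39 = 8.712 m/s.
The tension is the only horizontal force, so it supplies the full centripetal force: T = m v²/r = 0.730 × (8.712)²/3.39 = 0.730 × 75.90/3.39 = 16.35 N.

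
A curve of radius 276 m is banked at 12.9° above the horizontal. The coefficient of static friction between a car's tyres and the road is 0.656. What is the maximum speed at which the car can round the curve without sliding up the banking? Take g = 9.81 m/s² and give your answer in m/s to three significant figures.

At the maximum speed, friction acts down the slope at its limiting value f = μN. Radially (horizontal, toward centre): N sinθ + μN cosθ = mv²/r. Vertically: N cosθ − μN sinθ = mg.
Dividing: v² = r g (sinθ + μcosθ)/(cosθ − μsinθ).
sinθ + μcosθ = 0.2233 + 0.656×0.9748 = 0.8627; cosθ − μsinθ = 0.9748 − 0.656×0.2233 = 0.8283.
v² = 276 × 9.81 × 0.8627/0.8283 = 2820 m²/s², so v = 53.10 m/s.

53.1 m/s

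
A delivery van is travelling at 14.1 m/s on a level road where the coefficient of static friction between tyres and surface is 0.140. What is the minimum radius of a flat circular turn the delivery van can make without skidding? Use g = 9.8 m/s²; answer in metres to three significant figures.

At the limit, μ_s m g = m v²/r, so r_min = v²/(μ_s g) = (14.1)²/(0.140 × 9.8) = 198.8/1.372 = 144.9 m.

145 m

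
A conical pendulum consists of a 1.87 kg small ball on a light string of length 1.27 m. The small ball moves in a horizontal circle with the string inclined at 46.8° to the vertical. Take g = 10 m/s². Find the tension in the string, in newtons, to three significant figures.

27.3 N

Vertically the bob has no acceleration, so T cosθ = mg.
T = mg/cosθ = 1.87 × 10.0 / cos 46.8° = 18.70/0.6845 = 27.32 N.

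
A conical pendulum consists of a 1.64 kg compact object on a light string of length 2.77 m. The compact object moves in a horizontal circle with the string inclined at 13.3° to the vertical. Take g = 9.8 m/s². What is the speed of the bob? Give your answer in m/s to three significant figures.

The radius of the circle is r = L sinθ = 2.77 × sin 13.3° = 0.6372 m.
Horizontally T sinθ = mv²/r and vertically T cosθ = mg, so tanθ = v²/(rg).
v = √(r g tanθ) = √(0.6372 × 9.8 × 0.2364) = √1.476 = 1.215 m/s.

1.22 m/s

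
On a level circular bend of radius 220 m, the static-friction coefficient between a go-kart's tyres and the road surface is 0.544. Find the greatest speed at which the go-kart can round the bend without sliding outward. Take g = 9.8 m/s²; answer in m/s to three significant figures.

The only inward force on a level bend is static friction, so at the limit f_s = μ_s N = μ_s m g = m v²/r.
Mass cancels: v_max = √(μ_s g r) = √(0.544 × 9.8 × 220) = √1173 = 34.25 m/s.

34.2 m/s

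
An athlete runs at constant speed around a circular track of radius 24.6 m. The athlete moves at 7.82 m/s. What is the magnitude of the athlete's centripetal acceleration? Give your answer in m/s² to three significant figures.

a_c = v²/r = (7.820)²/24.6 = 61.15/24.6 = 2.486 m/s².

2.49 m/s²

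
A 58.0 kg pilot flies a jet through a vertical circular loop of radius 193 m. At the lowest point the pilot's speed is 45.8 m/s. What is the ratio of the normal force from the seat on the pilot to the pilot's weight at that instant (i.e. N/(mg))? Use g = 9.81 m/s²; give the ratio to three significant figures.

2.11

At the bottom, N − mg = mv²/r, so N = m(v²/r + g) and N/(mg) = v²/(rg) + 1 = (45.8)²/(193 × 9.81) + 1 = 1.108 + 1 = 2.108.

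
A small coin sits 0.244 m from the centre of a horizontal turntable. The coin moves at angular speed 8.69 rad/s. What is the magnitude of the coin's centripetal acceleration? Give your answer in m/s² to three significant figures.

v = ωr = 8.69 × 0.244 = 2.120 m/s.
a_c = v²/r = (2.120)²/0.244 = 4.496/0.244 = 18.43 m/s².

18.4 m/s²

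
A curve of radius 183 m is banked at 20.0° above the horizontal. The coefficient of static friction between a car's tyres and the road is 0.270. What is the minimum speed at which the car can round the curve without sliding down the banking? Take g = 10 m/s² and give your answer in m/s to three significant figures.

At the minimum speed, friction acts up the slope at its limiting value f = μN. Radially (horizontal, toward centre): N sinθ − μN cosθ = mv²/r. Vertically: N cosθ + μN sinθ = mg.
Dividing: v² = r g (sinθ − μcosθ)/(cosθ + μsinθ).
sinθ − μcosθ = 0.3420 − 0.270×0.9397 = 0.08830; cosθ + μsinθ = 0.9397 + 0.270×0.3420 = 1.032.
v² = 183 × 10.0 × 0.08830/1.032 = 156.6 m²/s², so v = 12.51 m/s.

12.5 m/s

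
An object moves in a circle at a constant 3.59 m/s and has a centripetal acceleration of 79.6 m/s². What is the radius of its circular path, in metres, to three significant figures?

a_c = v²/r ⇒ r = v²/a_c = (3.59)²/79.6 = 12.89/79.6 = 0.1619 m.

0.162 m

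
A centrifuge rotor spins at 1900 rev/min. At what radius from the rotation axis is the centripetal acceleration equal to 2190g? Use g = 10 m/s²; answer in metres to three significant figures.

ω = 1900 rev/min × 2π/60 = 199.0 rad/s.
a_c = ω²r = 2190g ⇒ r = 2190 × 10.0 / (199.0)² = 21900/39590 = 0.5532 m.

0.553 m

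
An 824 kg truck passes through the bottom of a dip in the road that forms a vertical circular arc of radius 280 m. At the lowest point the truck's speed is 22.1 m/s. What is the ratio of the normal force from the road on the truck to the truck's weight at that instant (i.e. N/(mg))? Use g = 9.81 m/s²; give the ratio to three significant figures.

1.18

At the bottom, N − mg = mv²/r, so N = m(v²/r + g) and N/(mg) = v²/(rg) + 1 = (22.1)²/(280 × 9.81) + 1 = 0.1778 + 1 = 1.178.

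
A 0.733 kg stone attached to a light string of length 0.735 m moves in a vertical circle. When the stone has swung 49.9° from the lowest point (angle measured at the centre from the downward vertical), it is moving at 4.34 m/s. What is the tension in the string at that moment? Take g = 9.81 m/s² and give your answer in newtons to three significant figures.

23.4 N

Take the radial direction toward the centre of the circle as positive. The component of the weight along the string toward the centre is −mg cos φ (φ measured from the bottom), so Newton's second law along the string gives T − mg cos φ = m v²/r.
cos 49.9° = 0.6441, so T = m(v²/r + g cos φ) = 0.733 × ((4.34)²/0.735 + 9.81 × 0.6441) = 0.733 × (25.63 + (6.319)) = 0.733 × 31.95 = 23.42 N.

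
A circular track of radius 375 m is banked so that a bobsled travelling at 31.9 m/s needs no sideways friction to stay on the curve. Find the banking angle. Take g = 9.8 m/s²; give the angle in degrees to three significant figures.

For a frictionless banked turn: horizontally N sinθ = mv²/r and vertically N cosθ = mg.
Dividing: tanθ = v²/(r g) = (31.9)²/(375 × 9.8) = 1018/3675 = 0.2769.
θ = arctan(0.2769) = 15.48°.

15.5°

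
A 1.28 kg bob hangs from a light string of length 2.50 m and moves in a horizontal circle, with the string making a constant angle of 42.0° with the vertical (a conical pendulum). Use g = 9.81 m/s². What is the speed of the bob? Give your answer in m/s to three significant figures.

The radius of the circle is r = L sinθ = 2.50 × sin 42.0° = 1.673 m.
Horizontally T sinθ = mv²/r and vertically T cosθ = mg, so tanθ = v²/(rg).
v = √(r g tanθ) = √(1.673 × 9.81 × 0.9004) = √14.78 = 3.844 m/s.

3.84 m/s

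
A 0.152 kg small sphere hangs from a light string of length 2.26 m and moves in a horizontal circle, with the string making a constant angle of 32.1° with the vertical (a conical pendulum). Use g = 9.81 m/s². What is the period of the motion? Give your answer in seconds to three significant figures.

r = L sinθ = 1.201 m. From T sinθ = mω²r and T cosθ = mg: tanθ = ω²r/g, so ω² = g tanθ / r = g/(L cosθ).
ω = √(g/(L cosθ)) = √(9.81/(2.26 × 0.8471)) = √5.124 = 2.264 rad/s.
Period = 2π/ω = 2.776 s.

2.78 s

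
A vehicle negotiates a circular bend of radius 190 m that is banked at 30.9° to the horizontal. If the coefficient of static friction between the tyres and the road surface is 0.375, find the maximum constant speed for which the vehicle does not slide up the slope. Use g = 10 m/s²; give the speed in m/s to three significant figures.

48.8 m/s

At the maximum speed, friction acts down the slope at its limiting value f = μN. Radially (horizontal, toward centre): N sinθ + μN cosθ = mv²/r. Vertically: N cosθ − μN sinθ = mg.
Dividing: v² = r g (sinθ + μcosθ)/(cosθ − μsinθ).
sinθ + μcosθ = 0.5135 + 0.375×0.8581 = 0.8353; cosθ − μsinθ = 0.8581 − 0.375×0.5135 = 0.6655.
v² = 190 × 10.0 × 0.8353/0.6655 = 2385 m²/s², so v = 48.84 m/s.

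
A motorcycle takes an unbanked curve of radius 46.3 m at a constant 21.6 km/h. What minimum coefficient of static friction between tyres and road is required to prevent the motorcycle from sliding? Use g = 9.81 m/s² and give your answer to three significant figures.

v = 21.6/3.6 = 6.000 m/s.
Friction provides the centripetal force: μ_s m g = m v²/r, so μ_s = v²/(g r) = (6.000)²/(9.81 × 46.3) = 36.00/454.2 = 0.07926.

0.0793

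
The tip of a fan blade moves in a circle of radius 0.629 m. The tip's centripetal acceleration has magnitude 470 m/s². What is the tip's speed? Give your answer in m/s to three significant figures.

a_c = v²/r ⇒ v = √(a_c · r) = √(470 × 0.629) = √295.6 = 17.19 m/s.

17.2 m/s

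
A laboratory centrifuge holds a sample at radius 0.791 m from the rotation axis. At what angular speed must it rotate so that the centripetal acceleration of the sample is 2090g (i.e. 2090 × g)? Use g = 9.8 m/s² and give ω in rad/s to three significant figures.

Centripetal acceleration a_c = ω²r. Setting ω²r = 2090g:
ω = √(2090g / r) = √(2090 × 9.8 / 0.791) = √25890 = 160.9 rad/s.

161 rad/s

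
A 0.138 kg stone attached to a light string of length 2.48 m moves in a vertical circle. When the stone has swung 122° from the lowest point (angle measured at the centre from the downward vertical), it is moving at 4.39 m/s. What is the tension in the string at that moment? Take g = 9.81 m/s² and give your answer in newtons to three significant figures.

Take the radial direction toward the centre of the circle as positive. The component of the weight along the string toward the centre is −mg cos φ (φ measured from the bottom), so Newton's second law along the string gives T − mg cos φ = m v²/r.
cos 122° = -0.5299, so T = m(v²/r + g cos φ) = 0.138 × ((4.39)²/2.48 + 9.81 × -0.5299) = 0.138 × (7.771 + (-5.199)) = 0.138 × 2.573 = 0.3550 N.

0.355 N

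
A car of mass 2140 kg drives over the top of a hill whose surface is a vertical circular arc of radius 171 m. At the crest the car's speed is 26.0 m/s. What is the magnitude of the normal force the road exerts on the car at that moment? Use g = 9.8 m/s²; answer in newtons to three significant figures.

12500 N

At the crest the centripetal acceleration points downward (toward the centre of the arc), so mg − N = mv²/r.
N = m(g − v²/r) = 2140 × (9.8 − (26.0)²/171) = 2140 × (9.8 − 3.953) = 2140 × 5.847 = 12510 N.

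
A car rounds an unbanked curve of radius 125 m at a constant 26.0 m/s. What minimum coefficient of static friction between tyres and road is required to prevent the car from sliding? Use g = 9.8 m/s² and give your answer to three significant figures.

0.552

Friction provides the centripetal force: μ_s m g = m v²/r, so μ_s = v²/(g r) = (26.00)²/(9.8 × 125) = 676.0/1225 = 0.5518.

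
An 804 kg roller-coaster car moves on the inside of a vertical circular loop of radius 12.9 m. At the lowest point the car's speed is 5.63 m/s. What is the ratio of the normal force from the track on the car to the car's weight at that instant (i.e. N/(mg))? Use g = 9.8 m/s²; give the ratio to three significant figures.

1.25

At the bottom, N − mg = mv²/r, so N = m(v²/r + g) and N/(mg) = v²/(rg) + 1 = (5.63)²/(12.9 × 9.8) + 1 = 0.2507 + 1 = 1.251.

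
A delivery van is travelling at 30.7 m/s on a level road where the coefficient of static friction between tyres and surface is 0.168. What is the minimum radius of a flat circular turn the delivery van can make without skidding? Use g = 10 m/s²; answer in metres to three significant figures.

At the limit, μ_s m g = m v²/r, so r_min = v²/(μ_s g) = (30.7)²/(0.168 × 10.0) = 942.5/1.680 = 561.0 m.

561 m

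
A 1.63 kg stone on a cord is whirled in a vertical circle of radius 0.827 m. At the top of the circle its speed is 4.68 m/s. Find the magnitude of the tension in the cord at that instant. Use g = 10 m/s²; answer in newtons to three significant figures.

At the top, both T and the weight mg point inward (toward the centre), so T + mg = mv²/r.
T = m(v²/r − g) = 1.63 × ((4.68)²/0.827 − 10.0) = 1.63 × (26.48 − 10.0) = 1.63 × 16.48 = 26.87 N.

26.9 N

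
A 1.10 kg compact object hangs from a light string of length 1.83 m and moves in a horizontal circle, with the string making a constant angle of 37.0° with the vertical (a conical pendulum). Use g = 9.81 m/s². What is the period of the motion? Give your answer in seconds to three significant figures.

2.43 s

r = L sinθ = 1.101 m. From T sinθ = mω²r and T cosθ = mg: tanθ = ω²r/g, so ω² = g tanθ / r = g/(L cosθ).
ω = √(g/(L cosθ)) = √(9.81/(1.83 × 0.7986)) = √6.712 = 2.591 rad/s.
Period = 2π/ω = 2.425 s.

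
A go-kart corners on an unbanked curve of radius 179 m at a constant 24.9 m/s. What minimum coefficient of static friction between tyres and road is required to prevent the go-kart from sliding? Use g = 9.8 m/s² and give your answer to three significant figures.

0.353

Friction provides the centripetal force: μ_s m g = m v²/r, so μ_s = v²/(g r) = (24.90)²/(9.8 × 179) = 620.0/1754 = 0.3534.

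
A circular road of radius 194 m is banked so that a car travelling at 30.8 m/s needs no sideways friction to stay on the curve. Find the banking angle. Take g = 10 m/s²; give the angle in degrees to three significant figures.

26.1°

For a frictionless banked turn: horizontally N sinθ = mv²/r and vertically N cosθ = mg.
Dividing: tanθ = v²/(r g) = (30.8)²/(194 × 10.0) = 948.6/1940 = 0.4890.
θ = arctan(0.4890) = 26.06°.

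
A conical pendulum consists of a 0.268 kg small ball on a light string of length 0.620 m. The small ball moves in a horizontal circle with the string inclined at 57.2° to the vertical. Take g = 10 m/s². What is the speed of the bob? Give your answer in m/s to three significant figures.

2.84 m/s

The radius of the circle is r = L sinθ = 0.620 × sin 57.2° = 0.5212 m.
Horizontally T sinθ = mv²/r and vertically T cosθ = mg, so tanθ = v²/(rg).
v = √(r g tanθ) = √(0.5212 × 10.0 × 1.552) = √8.087 = 2.844 m/s.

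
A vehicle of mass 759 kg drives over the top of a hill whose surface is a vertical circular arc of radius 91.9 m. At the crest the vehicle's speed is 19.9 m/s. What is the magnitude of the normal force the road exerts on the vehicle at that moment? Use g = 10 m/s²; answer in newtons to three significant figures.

4320 N

At the crest the centripetal acceleration points downward (toward the centre of the arc), so mg − N = mv²/r.
N = m(g − v²/r) = 759 × (10.0 − (19.9)²/91.9) = 759 × (10.0 − 4.309) = 759 × 5.691 = 4319 N.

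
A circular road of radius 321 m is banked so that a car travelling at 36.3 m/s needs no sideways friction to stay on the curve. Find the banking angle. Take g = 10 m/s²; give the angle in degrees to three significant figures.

22.3°

With no friction, the horizontal component of the normal force provides the centripetal force: N sinθ = mv²/r, while N cosθ = mg vertically.
Dividing: tanθ = v²/(r g) = (36.3)²/(321 × 10.0) = 1318/3210 = 0.4105.
θ = arctan(0.4105) = 22.32°.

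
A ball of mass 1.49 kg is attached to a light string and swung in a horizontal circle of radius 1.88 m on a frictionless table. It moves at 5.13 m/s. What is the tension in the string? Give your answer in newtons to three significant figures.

20.9 N

The tension is the only horizontal force, so it supplies the full centripetal force: T = m v²/r = 1.49 × (5.130)²/1.88 = 1.49 × 26.32/1.88 = 20.86 N.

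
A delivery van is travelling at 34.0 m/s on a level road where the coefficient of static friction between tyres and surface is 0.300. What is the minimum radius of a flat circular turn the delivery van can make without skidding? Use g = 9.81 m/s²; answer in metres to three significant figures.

At the limit, μ_s m g = m v²/r, so r_min = v²/(μ_s g) = (34.0)²/(0.300 × 9.81) = 1156/2.943 = 392.8 m.

393 m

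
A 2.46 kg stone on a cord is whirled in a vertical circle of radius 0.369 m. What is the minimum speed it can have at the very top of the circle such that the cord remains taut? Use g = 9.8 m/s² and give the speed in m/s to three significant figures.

At the top, both weight mg and T point toward the centre: T + mg = mv²/r.
At minimum speed T → 0, so mg = mv_min²/r ⇒ v_min = √(g r) = √(9.8 × 0.369) = 1.902 m/s.

1.90 m/s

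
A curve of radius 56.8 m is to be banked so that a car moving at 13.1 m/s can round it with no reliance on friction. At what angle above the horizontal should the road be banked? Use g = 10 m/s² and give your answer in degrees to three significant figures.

16.8°

With no friction, the horizontal component of the normal force provides the centripetal force: N sinθ = mv²/r, while N cosθ = mg vertically.
Dividing: tanθ = v²/(r g) = (13.1)²/(56.8 × 10.0) = 171.6/568.0 = 0.3021.
θ = arctan(0.3021) = 16.81°.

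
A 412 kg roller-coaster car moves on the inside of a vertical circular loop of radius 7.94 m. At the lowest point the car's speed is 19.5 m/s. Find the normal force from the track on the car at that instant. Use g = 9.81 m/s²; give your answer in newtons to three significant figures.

At the lowest point, N points up (toward the centre) and the weight mg points down (away from the centre), so the net inward force is N − mg = mv²/r.
N = m(v²/r + g) = 412 × ((19.5)²/7.94 + 9.81) = 412 × (47.89 + 9.81) = 412 × 57.70 = 23770 N.

23800 N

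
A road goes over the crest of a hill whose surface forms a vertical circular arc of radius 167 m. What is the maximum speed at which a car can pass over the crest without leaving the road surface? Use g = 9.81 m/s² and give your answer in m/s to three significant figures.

At the crest the centre of the circle is below the car, so the net downward (centripetal) force is mg − N = mv²/r.
The car leaves the road when N → 0, giving v_max = √(g r) = √(9.81 × 167) = 40.48 m/s.

40.5 m/s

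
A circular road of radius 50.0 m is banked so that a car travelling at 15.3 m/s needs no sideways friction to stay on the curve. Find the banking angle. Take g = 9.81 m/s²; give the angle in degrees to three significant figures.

With no friction, the horizontal component of the normal force provides the centripetal force: N sinθ = mv²/r, while N cosθ = mg vertically.
Dividing: tanθ = v²/(r g) = (15.3)²/(50.0 × 9.81) = 234.1/490.5 = 0.4772.
θ = arctan(0.4772) = 25.51°.

25.5°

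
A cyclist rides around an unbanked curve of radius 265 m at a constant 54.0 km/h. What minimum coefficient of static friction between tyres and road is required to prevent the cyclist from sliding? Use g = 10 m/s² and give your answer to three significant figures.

0.0849

v = 54.0/3.6 = 15.00 m/s.
Friction provides the centripetal force: μ_s m g = m v²/r, so μ_s = v²/(g r) = (15.00)²/(10.0 × 265) = 225.0/2650 = 0.08491.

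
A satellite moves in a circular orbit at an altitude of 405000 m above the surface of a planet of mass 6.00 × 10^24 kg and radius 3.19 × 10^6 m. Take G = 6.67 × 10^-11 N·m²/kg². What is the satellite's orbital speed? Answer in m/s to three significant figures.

Orbital radius r = R + h = 3.19 × 10^6 + 405000 = 3.595 × 10^6 m.
Gravity supplies the centripetal force: G M m / r² = m v² / r, so v = √(GM/r).
v = √(6.67 × 10^-11 × 6.00 × 10^24 / 3.595 × 10^6) = √(1.113 × 10^8) = 10550 m/s.

10600 m/s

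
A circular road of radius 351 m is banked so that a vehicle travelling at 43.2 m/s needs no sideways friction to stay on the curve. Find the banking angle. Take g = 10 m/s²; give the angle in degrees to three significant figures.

With no friction, the horizontal component of the normal force provides the centripetal force: N sinθ = mv²/r, while N cosθ = mg vertically.
Dividing: tanθ = v²/(r g) = (43.2)²/(351 × 10.0) = 1866/3510 = 0.5317.
θ = arctan(0.5317) = 28.00°.

28.0°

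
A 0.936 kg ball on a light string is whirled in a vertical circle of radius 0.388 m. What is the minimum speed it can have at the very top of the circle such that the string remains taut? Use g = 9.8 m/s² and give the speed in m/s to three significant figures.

At the top, both weight mg and T point toward the centre: T + mg = mv²/r.
At minimum speed T → 0, so mg = mv_min²/r ⇒ v_min = √(g r) = √(9.8 × 0.388) = 1.950 m/s.

1.95 m/s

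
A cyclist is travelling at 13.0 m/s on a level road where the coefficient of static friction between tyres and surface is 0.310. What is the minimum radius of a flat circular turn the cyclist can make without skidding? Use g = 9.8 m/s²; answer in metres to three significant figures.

At the limit, μ_s m g = m v²/r, so r_min = v²/(μ_s g) = (13.0)²/(0.310 × 9.8) = 169.0/3.038 = 55.63 m.

55.6 m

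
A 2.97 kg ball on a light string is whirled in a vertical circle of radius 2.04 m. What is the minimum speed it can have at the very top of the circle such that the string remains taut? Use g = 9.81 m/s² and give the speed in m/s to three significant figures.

At the top, both weight mg and T point toward the centre: T + mg = mv²/r.
At minimum speed T → 0, so mg = mv_min²/r ⇒ v_min = √(g r) = √(9.81 × 2.04) = 4.474 m/s.

4.47 m/s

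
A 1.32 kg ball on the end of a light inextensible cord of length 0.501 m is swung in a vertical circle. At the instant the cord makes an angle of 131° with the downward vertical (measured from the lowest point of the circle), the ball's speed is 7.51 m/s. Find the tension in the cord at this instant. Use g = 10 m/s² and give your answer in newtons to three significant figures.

140 N

Take the radial direction toward the centre of the circle as positive. The component of the weight along the string toward the centre is −mg cos φ (φ measured from the bottom), so Newton's second law along the string gives T − mg cos φ = m v²/r.
cos 131° = -0.6561, so T = m(v²/r + g cos φ) = 1.32 × ((7.51)²/0.501 + 10.0 × -0.6561) = 1.32 × (112.6 + (-6.561)) = 1.32 × 106.0 = 139.9 N.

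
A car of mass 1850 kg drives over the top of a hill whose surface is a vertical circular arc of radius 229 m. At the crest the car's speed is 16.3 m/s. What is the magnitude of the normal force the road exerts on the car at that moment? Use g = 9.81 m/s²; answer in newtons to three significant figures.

At the crest the centripetal acceleration points downward (toward the centre of the arc), so mg − N = mv²/r.
N = m(g − v²/r) = 1850 × (9.81 − (16.3)²/229) = 1850 × (9.81 − 1.160) = 1850 × 8.650 = 16000 N.

16000 N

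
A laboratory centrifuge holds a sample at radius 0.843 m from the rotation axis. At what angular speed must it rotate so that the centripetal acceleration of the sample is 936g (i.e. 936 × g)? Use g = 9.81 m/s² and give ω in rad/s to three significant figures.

Centripetal acceleration a_c = ω²r. Setting ω²r = 936g:
ω = √(936g / r) = √(936 × 9.81 / 0.843) = √10890 = 104.4 rad/s.

104 rad/s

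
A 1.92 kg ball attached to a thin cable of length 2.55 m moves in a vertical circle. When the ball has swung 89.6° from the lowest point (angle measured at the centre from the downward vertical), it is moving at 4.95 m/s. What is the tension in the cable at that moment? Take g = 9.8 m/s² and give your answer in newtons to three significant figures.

Take the radial direction toward the centre of the circle as positive. The component of the weight along the string toward the centre is −mg cos φ (φ measured from the bottom), so Newton's second law along the string gives T − mg cos φ = m v²/r.
cos 89.6° = 0.006981, so T = m(v²/r + g cos φ) = 1.92 × ((4.95)²/2.55 + 9.8 × 0.006981) = 1.92 × (9.609 + (0.06842)) = 1.92 × 9.677 = 18.58 N.

18.6 N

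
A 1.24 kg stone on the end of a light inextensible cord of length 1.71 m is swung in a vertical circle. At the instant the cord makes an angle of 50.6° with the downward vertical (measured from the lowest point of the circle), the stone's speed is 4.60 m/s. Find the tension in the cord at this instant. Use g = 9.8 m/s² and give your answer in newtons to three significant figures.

23.1 N

Take the radial direction toward the centre of the circle as positive. The component of the weight along the string toward the centre is −mg cos φ (φ measured from the bottom), so Newton's second law along the string gives T − mg cos φ = m v²/r.
cos 50.6° = 0.6347, so T = m(v²/r + g cos φ) = 1.24 × ((4.60)²/1.71 + 9.8 × 0.6347) = 1.24 × (12.37 + (6.220)) = 1.24 × 18.59 = 23.06 N.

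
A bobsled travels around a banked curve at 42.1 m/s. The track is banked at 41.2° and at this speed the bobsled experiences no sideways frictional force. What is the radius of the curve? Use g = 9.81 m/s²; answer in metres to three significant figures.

206 m

Frictionless banking: tanθ = v²/(rg), so r = v²/(g tanθ).
r = (42.1)²/(9.81 × tan 41.2°) = 1772/(9.81 × 0.8754) = 1772/8.588 = 206.4 m.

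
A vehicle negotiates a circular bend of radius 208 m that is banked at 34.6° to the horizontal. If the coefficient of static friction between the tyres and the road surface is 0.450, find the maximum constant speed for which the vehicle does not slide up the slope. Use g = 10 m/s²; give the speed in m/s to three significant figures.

58.6 m/s

At the maximum speed, friction acts down the slope at its limiting value f = μN. Radially (horizontal, toward centre): N sinθ + μN cosθ = mv²/r. Vertically: N cosθ − μN sinθ = mg.
Dividing: v² = r g (sinθ + μcosθ)/(cosθ − μsinθ).
sinθ + μcosθ = 0.5678 + 0.450×0.8231 = 0.9383; cosθ − μsinθ = 0.8231 − 0.450×0.5678 = 0.5676.
v² = 208 × 10.0 × 0.9383/0.5676 = 3438 m²/s², so v = 58.64 m/s.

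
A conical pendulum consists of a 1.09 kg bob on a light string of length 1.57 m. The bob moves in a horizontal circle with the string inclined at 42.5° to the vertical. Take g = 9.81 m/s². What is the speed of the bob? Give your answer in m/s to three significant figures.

3.09 m/s

The radius of the circle is r = L sinθ = 1.57 × sin 42.5° = 1.061 m.
Horizontally T sinθ = mv²/r and vertically T cosθ = mg, so tanθ = v²/(rg).
v = √(r g tanθ) = √(1.061 × 9.81 × 0.9163) = √9.535 = 3.088 m/s.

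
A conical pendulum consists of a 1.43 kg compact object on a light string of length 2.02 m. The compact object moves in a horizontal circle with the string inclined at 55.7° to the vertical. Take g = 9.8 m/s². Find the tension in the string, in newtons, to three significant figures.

24.9 N

Vertically the bob has no acceleration, so T cosθ = mg.
T = mg/cosθ = 1.43 × 9.8 / cos 55.7° = 14.01/0.5635 = 24.87 N.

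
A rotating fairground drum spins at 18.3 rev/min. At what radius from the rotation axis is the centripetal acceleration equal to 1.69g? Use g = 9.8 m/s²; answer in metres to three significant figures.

4.51 m

ω = 18.3 rev/min × 2π/60 = 1.916 rad/s.
a_c = ω²r = 1.69g ⇒ r = 1.69 × 9.8 / (1.916)² = 16.56/3.672 = 4.510 m.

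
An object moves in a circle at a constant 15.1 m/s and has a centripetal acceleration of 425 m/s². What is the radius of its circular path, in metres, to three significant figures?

0.536 m

a_c = v²/r ⇒ r = v²/a_c = (15.1)²/425 = 228.0/425 = 0.5365 m.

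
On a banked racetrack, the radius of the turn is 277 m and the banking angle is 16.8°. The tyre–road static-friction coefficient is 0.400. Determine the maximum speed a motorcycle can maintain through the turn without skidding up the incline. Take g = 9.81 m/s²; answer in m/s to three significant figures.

At the maximum speed, friction acts down the slope at its limiting value f = μN. Radially (horizontal, toward centre): N sinθ + μN cosθ = mv²/r. Vertically: N cosθ − μN sinθ = mg.
Dividing: v² = r g (sinθ + μcosθ)/(cosθ − μsinθ).
sinθ + μcosθ = 0.2890 + 0.400×0.9573 = 0.6720; cosθ − μsinθ = 0.9573 − 0.400×0.2890 = 0.8417.
v² = 277 × 9.81 × 0.6720/0.8417 = 2169 m²/s², so v = 46.58 m/s.

46.6 m/s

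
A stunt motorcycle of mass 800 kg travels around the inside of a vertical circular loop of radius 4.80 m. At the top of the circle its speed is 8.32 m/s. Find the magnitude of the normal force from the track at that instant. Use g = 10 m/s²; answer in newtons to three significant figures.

At the top, both N and the weight mg point inward (toward the centre), so N + mg = mv²/r.
N = m(v²/r − g) = 800 × ((8.32)²/4.80 − 10.0) = 800 × (14.42 − 10.0) = 800 × 4.421 = 3537 N.

3540 N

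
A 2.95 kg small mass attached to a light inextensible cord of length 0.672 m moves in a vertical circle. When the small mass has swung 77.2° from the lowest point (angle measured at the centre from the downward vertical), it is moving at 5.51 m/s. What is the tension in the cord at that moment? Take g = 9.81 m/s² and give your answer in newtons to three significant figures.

Take the radial direction toward the centre of the circle as positive. The component of the weight along the string toward the centre is −mg cos φ (φ measured from the bottom), so Newton's second law along the string gives T − mg cos φ = m v²/r.
cos 77.2° = 0.2215, so T = m(v²/r + g cos φ) = 2.95 × ((5.51)²/0.672 + 9.81 × 0.2215) = 2.95 × (45.18 + (2.173)) = 2.95 × 47.35 = 139.7 N.

140 N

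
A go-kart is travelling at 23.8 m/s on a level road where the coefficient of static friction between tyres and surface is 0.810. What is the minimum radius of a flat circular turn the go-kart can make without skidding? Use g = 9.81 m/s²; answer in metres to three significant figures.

71.3 m

At the limit, μ_s m g = m v²/r, so r_min = v²/(μ_s g) = (23.8)²/(0.810 × 9.81) = 566.4/7.946 = 71.29 m.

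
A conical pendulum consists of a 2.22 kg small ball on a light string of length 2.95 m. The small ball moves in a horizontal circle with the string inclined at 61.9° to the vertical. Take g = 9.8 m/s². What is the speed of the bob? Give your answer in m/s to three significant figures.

The radius of the circle is r = L sinθ = 2.95 × sin 61.9° = 2.602 m.
Horizontally T sinθ = mv²/r and vertically T cosθ = mg, so tanθ = v²/(rg).
v = √(r g tanθ) = √(2.602 × 9.8 × 1.873) = √47.76 = 6.911 m/s.

6.91 m/s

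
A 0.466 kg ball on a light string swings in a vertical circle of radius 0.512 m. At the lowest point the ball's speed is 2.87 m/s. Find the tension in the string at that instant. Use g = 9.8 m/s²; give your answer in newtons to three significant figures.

12.1 N

At the lowest point, T points up (toward the centre) and the weight mg points down (away from the centre), so the net inward force is T − mg = mv²/r.
T = m(v²/r + g) = 0.466 × ((2.87)²/0.512 + 9.8) = 0.466 × (16.09 + 9.8) = 0.466 × 25.89 = 12.06 N.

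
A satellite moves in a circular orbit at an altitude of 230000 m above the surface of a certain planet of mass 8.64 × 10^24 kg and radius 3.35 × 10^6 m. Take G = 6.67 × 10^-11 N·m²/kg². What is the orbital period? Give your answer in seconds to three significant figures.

r = R + h = 3.35 × 10^6 + 230000 = 3.580 × 10^6 m. Gravity provides the centripetal force: G M m / r² = m v² / r ⇒ v = √(GM/r) = 12690 m/s.
T = 2πr/v = 2π × 3.580 × 10^6 / 12690 = 1773 s.

1770 s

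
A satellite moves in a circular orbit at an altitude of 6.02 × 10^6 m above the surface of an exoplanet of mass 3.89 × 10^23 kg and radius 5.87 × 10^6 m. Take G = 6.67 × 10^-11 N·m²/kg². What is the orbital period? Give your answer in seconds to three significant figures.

50600 s

r = R + h = 5.87 × 10^6 + 6.02 × 10^6 = 1.189 × 10^7 m. Gravity provides the centripetal force: G M m / r² = m v² / r ⇒ v = √(GM/r) = 1477 m/s.
T = 2πr/v = 2π × 1.189 × 10^7 / 1477 = 50570 s.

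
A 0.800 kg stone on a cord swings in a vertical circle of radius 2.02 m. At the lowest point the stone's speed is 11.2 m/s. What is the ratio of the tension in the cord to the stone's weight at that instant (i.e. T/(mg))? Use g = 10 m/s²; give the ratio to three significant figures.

7.21

At the bottom, T − mg = mv²/r, so T = m(v²/r + g) and T/(mg) = v²/(rg) + 1 = (11.2)²/(2.02 × 10.0) + 1 = 6.210 + 1 = 7.210.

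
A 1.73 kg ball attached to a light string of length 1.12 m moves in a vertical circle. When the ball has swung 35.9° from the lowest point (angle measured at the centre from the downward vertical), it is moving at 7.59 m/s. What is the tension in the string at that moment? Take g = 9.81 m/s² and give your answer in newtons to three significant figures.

Take the radial direction toward the centre of the circle as positive. The component of the weight along the string toward the centre is −mg cos φ (φ measured from the bottom), so Newton's second law along the string gives T − mg cos φ = m v²/r.
cos 35.9° = 0.8100, so T = m(v²/r + g cos φ) = 1.73 × ((7.59)²/1.12 + 9.81 × 0.8100) = 1.73 × (51.44 + (7.947)) = 1.73 × 59.38 = 102.7 N.

103 N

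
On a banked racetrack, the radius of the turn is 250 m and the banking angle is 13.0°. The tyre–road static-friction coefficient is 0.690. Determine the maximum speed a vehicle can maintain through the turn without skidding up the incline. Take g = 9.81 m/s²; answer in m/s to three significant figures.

At the maximum speed, friction acts down the slope at its limiting value f = μN. Radially (horizontal, toward centre): N sinθ + μN cosθ = mv²/r. Vertically: N cosθ − μN sinθ = mg.
Dividing: v² = r g (sinθ + μcosθ)/(cosθ − μsinθ).
sinθ + μcosθ = 0.2250 + 0.690×0.9744 = 0.8973; cosθ − μsinθ = 0.9744 − 0.690×0.2250 = 0.8192.
v² = 250 × 9.81 × 0.8973/0.8192 = 2686 m²/s², so v = 51.83 m/s.

51.8 m/s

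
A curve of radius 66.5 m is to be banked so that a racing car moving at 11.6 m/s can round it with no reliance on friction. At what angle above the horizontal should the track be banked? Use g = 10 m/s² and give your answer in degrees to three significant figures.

11.4°

With no friction, the horizontal component of the normal force provides the centripetal force: N sinθ = mv²/r, while N cosθ = mg vertically.
Dividing: tanθ = v²/(r g) = (11.6)²/(66.5 × 10.0) = 134.6/665.0 = 0.2023.
θ = arctan(0.2023) = 11.44°.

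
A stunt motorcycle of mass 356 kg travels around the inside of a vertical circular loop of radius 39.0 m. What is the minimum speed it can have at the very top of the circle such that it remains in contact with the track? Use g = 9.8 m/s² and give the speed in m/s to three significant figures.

19.5 m/s

At the highest point the centre is directly below, so both the weight and N act inward: N + mg = mv²/r.
At minimum speed N → 0, so mg = mv_min²/r ⇒ v_min = √(g r) = √(9.8 × 39.0) = 19.55 m/s.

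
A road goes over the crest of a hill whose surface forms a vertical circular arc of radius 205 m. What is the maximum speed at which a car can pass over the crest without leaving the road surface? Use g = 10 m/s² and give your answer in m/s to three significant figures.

At the crest the centre of the circle is below the car, so the net downward (centripetal) force is mg − N = mv²/r.
The car leaves the road when N → 0, giving v_max = √(g r) = √(10.0 × 205) = 45.28 m/s.

45.3 m/s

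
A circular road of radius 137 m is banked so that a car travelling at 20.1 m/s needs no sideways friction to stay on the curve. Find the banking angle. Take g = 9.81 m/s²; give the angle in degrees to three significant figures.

With no friction, the horizontal component of the normal force provides the centripetal force: N sinθ = mv²/r, while N cosθ = mg vertically.
Dividing: tanθ = v²/(r g) = (20.1)²/(137 × 9.81) = 404.0/1344 = 0.3006.
θ = arctan(0.3006) = 16.73°.

16.7°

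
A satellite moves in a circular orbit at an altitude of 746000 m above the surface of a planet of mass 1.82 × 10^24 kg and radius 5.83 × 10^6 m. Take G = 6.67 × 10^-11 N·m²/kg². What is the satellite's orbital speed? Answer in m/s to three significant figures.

4300 m/s

Orbital radius r = R + h = 5.83 × 10^6 + 746000 = 6.576 × 10^6 m.
Gravity supplies the centripetal force: G M m / r² = m v² / r, so v = √(GM/r).
v = √(6.67 × 10^-11 × 1.82 × 10^24 / 6.576 × 10^6) = √(1.846 × 10^7) = 4297 m/s.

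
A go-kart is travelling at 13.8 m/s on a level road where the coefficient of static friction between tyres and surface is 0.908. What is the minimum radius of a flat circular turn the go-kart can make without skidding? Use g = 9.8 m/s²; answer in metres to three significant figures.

At the limit, μ_s m g = m v²/r, so r_min = v²/(μ_s g) = (13.8)²/(0.908 × 9.8) = 190.4/8.898 = 21.40 m.

21.4 m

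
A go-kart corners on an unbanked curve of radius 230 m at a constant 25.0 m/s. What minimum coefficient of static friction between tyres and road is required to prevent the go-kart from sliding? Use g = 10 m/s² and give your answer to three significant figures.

0.272

Friction provides the centripetal force: μ_s m g = m v²/r, so μ_s = v²/(g r) = (25.00)²/(10.0 × 230) = 625.0/2300 = 0.2717.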